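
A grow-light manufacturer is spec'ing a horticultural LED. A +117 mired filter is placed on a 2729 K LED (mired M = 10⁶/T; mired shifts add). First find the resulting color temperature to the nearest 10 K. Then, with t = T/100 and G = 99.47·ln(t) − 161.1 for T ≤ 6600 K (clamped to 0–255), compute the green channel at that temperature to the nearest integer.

140

M_in = 10⁶/2729 = 366.43; M_out = 366.43 + (+117) = 483.43.
T_out = 10⁶/483.43 = 2068.5 K → 2070 K; t = 20.7.
G = 99.47·ln 20.7 − 161.1 = 99.47·3.0301 − 161.1 = 140.307.
Rounded: 140.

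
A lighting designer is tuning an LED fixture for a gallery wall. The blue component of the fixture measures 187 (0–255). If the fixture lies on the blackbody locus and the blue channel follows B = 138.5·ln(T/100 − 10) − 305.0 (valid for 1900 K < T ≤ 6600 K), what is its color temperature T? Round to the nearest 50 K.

4500 K

ln(t − 10) = (187 + 305.0) / 138.5 = 3.5523.
t − 10 = e^3.5523 = 34.895, so t = 44.895.
T = 100·t = 4490 K → 4500 K to the nearest 50 K.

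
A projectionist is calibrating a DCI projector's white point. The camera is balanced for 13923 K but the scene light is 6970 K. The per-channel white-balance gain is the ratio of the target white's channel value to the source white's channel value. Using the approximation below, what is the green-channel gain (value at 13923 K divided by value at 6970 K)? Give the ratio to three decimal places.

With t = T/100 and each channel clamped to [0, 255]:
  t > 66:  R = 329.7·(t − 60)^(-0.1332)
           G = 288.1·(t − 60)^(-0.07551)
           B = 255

0.853

At 6970 K (t = 69.7):
  G = 288.1·(69.7 − 60)^(-0.07551) = 288.1·9.7^(-0.07551) = 288.1·0.84234 = 242.679.
At 13923 K (t = 139.23):
  G = 288.1·(139.23 − 60)^(-0.07551) = 288.1·79.23^(-0.07551) = 288.1·0.71881 = 207.090.
Gain = 207.090 / 242.679 = 0.8533 → 0.853.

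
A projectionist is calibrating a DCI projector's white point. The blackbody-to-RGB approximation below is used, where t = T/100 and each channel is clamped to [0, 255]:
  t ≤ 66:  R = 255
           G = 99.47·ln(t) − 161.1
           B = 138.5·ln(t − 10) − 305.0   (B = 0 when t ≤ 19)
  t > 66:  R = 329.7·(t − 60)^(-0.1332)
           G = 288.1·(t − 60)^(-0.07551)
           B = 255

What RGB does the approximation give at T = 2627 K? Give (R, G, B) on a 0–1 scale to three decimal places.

t = 2627/100 = 26.27; the t ≤ 66 branch applies.
R = 255 by definition for t ≤ 66.
G = 99.47·ln 26.27 − 161.1 = 99.47·3.2684 − 161.1 = 164.010.
B = 138.5·ln(26.27 − 10) − 305.0 = 138.5·ln 16.27 − 305.0 = 138.5·2.7893 − 305.0 = 81.321.
Dividing each by 255: (1.0000, 0.6432, 0.3189) → (1.000, 0.643, 0.319).

(1.000, 0.643, 0.319)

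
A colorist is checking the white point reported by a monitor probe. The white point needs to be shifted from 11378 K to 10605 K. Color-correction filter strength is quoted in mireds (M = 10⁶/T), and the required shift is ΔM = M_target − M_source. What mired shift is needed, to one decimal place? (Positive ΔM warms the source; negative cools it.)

+6.4 mireds

M_source = 10⁶/11378 = 87.889; M_target = 10⁶/10605 = 94.295.
ΔM = 94.295 − 87.889 = 6.406 → +6.4 mireds, a warming shift.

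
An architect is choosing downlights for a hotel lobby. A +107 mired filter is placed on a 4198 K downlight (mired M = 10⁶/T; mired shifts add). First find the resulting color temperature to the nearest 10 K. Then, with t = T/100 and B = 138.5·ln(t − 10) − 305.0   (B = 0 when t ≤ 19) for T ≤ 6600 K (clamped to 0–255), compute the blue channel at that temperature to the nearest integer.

M_in = 10⁶/4198 = 238.21; M_out = 238.21 + (+107) = 345.21.
T_out = 10⁶/345.21 = 2896.8 K → 2900 K; t = 29.
B = 138.5·ln(29 − 10) − 305.0 = 138.5·ln 19 − 305.0 = 138.5·2.9444 − 305.0 = 102.805.
Rounded: 103.

103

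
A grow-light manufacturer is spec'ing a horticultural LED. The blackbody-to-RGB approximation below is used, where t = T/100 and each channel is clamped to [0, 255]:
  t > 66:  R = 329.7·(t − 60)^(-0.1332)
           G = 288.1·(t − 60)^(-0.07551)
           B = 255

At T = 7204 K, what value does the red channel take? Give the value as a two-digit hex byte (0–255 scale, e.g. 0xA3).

t = 7204/100 = 72.04; the t > 66 branch applies.
R = 329.7·(72.04 − 60)^(-0.1332) = 329.7·12.04^(-0.1332) = 329.7·0.71789 = 236.690.
Rounded: 237; in hex, 0xED.

0xED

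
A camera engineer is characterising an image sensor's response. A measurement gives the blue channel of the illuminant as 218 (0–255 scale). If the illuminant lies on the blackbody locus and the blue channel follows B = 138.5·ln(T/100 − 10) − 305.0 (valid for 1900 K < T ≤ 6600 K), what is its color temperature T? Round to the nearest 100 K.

ln(t − 10) = (218 + 305.0) / 138.5 = 3.7762.
t − 10 = e^3.7762 = 43.649, so t = 53.649.
T = 100·t = 5365 K → 5400 K to the nearest 100 K.

5400 K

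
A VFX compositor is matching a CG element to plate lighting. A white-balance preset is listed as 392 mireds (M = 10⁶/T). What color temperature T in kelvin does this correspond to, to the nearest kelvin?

T = 10⁶ / 392 = 2551.02 K → 2551 K.

2551 K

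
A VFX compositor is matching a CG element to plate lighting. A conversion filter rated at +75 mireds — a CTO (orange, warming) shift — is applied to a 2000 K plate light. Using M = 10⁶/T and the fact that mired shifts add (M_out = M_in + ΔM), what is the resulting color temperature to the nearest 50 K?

M_in = 10⁶/2000 = 500.00 mireds.
M_out = 500.00 + (+75) = 575.00 mireds.
T_out = 10⁶/575.00 = 1739.1 K → 1750 K.

1750 K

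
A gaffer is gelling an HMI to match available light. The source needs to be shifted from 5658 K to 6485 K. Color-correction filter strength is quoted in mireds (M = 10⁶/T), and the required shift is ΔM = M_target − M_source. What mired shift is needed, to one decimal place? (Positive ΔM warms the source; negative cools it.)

-22.5 mireds

M_source = 10⁶/5658 = 176.741; M_target = 10⁶/6485 = 154.202.
ΔM = 154.202 − 176.741 = -22.539 → -22.5 mireds, a cooling shift.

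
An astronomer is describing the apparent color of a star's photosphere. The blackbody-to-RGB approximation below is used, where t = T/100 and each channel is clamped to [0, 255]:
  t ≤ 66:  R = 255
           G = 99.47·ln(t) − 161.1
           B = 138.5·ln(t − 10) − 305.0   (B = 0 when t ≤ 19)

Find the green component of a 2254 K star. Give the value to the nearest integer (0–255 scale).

149

t = 2254/100 = 22.54; the t ≤ 66 branch applies.
G = 99.47·ln 22.54 − 161.1 = 99.47·3.1153 − 161.1 = 148.778.
Rounded: 149.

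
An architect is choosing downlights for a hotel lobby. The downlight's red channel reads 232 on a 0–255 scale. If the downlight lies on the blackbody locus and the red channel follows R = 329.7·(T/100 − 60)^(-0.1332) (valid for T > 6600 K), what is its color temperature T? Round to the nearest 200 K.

(t − 60)^(-0.1332) = 232/329.7 = 0.70367.
t − 60 = 0.70367^(1/-0.1332) = 0.70367^(-7.508) = 13.992, so t = 73.992.
T = 100·t = 7399 K → 7400 K to the nearest 200 K.

7400 K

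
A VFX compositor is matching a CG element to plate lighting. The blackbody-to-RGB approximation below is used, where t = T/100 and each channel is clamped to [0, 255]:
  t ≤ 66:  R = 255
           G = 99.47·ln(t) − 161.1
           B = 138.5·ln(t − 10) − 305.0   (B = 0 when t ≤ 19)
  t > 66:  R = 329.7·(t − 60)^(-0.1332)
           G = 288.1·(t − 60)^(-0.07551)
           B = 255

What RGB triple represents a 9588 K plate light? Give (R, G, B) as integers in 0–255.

(205, 220, 255)

t = 9588/100 = 95.88; the t > 66 branch applies.
R = 329.7·(95.88 − 60)^(-0.1332) = 329.7·35.88^(-0.1332) = 329.7·0.62072 = 204.650.
G = 288.1·(95.88 − 60)^(-0.07551) = 288.1·35.88^(-0.07551) = 288.1·0.76312 = 219.855.
B = 255 by definition for t > 66.
Rounded: (205, 220, 255).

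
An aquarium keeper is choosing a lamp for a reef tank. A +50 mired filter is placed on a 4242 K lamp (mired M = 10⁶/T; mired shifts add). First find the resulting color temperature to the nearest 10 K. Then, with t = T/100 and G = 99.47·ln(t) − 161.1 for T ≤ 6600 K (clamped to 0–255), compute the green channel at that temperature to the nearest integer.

M_in = 10⁶/4242 = 235.74; M_out = 235.74 + (+50) = 285.74.
T_out = 10⁶/285.74 = 3499.7 K → 3500 K; t = 35.
G = 99.47·ln 35 − 161.1 = 99.47·3.5553 − 161.1 = 192.550.
Rounded: 193.

193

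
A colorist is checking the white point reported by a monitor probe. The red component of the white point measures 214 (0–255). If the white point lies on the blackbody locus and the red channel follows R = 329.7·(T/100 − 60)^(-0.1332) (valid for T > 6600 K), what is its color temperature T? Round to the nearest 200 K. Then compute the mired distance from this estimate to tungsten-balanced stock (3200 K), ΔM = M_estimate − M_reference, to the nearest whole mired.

-196 mireds

(t − 60)^(-0.1332) = 214/329.7 = 0.64907.
t − 60 = 0.64907^(1/-0.1332) = 0.64907^(-7.508) = 25.657, so t = 85.657.
T = 100·t = 8566 K → 8600 K to the nearest 200 K.
M_estimate = 10⁶/8600 = 116.28; M_reference = 10⁶/3200 = 312.50.
ΔM = 116.28 − 312.50 = -196.22 → -196 mireds.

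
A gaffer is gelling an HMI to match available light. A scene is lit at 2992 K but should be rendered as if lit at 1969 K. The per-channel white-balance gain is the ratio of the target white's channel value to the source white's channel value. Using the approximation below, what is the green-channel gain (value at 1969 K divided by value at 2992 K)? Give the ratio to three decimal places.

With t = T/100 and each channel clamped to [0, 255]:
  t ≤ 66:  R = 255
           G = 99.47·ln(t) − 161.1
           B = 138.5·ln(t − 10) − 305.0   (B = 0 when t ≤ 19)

At 2992 K (t = 29.92):
  G = 99.47·ln 29.92 − 161.1 = 99.47·3.3985 − 161.1 = 176.951.
At 1969 K (t = 19.69):
  G = 99.47·ln 19.69 − 161.1 = 99.47·2.9801 − 161.1 = 135.332.
Gain = 135.332 / 176.951 = 0.7648 → 0.765.

0.765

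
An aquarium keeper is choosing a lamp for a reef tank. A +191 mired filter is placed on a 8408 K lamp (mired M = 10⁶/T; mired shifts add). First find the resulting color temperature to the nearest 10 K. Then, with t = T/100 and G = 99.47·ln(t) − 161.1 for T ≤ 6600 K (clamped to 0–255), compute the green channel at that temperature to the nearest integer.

M_in = 10⁶/8408 = 118.93; M_out = 118.93 + (+191) = 309.93.
T_out = 10⁶/309.93 = 3226.5 K → 3230 K; t = 32.3.
G = 99.47·ln 32.3 − 161.1 = 99.47·3.4751 − 161.1 = 184.565.
Rounded: 185.

185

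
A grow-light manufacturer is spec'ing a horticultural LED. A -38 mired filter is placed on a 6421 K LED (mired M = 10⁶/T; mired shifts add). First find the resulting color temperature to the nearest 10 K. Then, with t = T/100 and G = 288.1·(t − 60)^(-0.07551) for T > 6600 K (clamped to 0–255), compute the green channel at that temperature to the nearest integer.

226

M_in = 10⁶/6421 = 155.74; M_out = 155.74 + (-38) = 117.74.
T_out = 10⁶/117.74 = 8493.4 K → 8490 K; t = 84.9.
G = 288.1·(84.9 − 60)^(-0.07551) = 288.1·24.9^(-0.07551) = 288.1·0.78446 = 226.004.
Rounded: 226.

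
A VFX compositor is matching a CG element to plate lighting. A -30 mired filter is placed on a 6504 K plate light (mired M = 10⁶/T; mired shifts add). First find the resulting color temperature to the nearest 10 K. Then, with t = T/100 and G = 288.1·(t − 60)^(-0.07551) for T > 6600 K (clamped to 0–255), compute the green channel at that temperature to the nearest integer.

M_in = 10⁶/6504 = 153.75; M_out = 153.75 + (-30) = 123.75.
T_out = 10⁶/123.75 = 8080.7 K → 8080 K; t = 80.8.
G = 288.1·(80.8 − 60)^(-0.07551) = 288.1·20.8^(-0.07551) = 288.1·0.79519 = 229.095.
Rounded: 229.

229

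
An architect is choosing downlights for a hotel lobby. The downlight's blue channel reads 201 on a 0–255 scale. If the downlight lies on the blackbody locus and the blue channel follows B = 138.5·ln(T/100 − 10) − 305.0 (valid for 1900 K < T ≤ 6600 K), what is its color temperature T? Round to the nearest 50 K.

4850 K

ln(t − 10) = (201 + 305.0) / 138.5 = 3.6534.
t − 10 = e^3.6534 = 38.607, so t = 48.607.
T = 100·t = 4861 K → 4850 K to the nearest 50 K.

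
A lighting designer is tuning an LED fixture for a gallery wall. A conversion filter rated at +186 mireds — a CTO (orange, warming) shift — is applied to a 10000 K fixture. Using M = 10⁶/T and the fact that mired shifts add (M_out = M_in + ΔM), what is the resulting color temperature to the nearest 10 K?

M_in = 10⁶/10000 = 100.00 mireds.
M_out = 100.00 + (+186) = 286.00 mireds.
T_out = 10⁶/286.00 = 3496.5 K → 3500 K.

3500 K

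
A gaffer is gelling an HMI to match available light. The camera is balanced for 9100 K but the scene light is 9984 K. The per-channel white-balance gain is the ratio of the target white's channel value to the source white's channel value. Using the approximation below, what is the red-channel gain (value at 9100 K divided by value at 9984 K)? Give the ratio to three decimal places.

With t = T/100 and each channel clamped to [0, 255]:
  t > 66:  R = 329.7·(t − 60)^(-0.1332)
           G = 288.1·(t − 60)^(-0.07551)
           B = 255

At 9984 K (t = 99.84):
  R = 329.7·(99.84 − 60)^(-0.1332) = 329.7·39.84^(-0.1332) = 329.7·0.61212 = 201.816.
At 9100 K (t = 91):
  R = 329.7·(91 − 60)^(-0.1332) = 329.7·31^(-0.1332) = 329.7·0.63292 = 208.675.
Gain = 208.675 / 201.816 = 1.0340 → 1.034.

1.034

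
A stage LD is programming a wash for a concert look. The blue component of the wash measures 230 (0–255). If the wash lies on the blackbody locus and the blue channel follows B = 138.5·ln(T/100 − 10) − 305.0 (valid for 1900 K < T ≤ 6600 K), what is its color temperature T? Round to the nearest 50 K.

ln(t − 10) = (230 + 305.0) / 138.5 = 3.8628.
t − 10 = e^3.8628 = 47.599, so t = 57.599.
T = 100·t = 5760 K → 5750 K to the nearest 50 K.

5750 K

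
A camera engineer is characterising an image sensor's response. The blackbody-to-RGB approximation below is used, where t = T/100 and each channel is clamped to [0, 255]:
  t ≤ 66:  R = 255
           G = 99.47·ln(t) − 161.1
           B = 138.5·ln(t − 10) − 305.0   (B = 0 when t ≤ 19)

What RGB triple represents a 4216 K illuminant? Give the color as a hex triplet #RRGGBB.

t = 4216/100 = 42.16; the t ≤ 66 branch applies.
R = 255 by definition for t ≤ 66.
G = 99.47·ln 42.16 − 161.1 = 99.47·3.7415 − 161.1 = 211.064.
B = 138.5·ln(42.16 − 10) − 305.0 = 138.5·ln 32.16 − 305.0 = 138.5·3.4707 − 305.0 = 175.695.
Rounded: (255, 211, 176).
In hex: #FFD3B0.

#FFD3B0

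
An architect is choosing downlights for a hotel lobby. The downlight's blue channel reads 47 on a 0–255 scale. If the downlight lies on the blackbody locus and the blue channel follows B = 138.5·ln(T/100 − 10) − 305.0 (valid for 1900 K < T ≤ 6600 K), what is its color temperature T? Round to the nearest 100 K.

ln(t − 10) = (47 + 305.0) / 138.5 = 2.5415.
t − 10 = e^2.5415 = 12.699, so t = 22.699.
T = 100·t = 2270 K → 2300 K to the nearest 100 K.

2300 K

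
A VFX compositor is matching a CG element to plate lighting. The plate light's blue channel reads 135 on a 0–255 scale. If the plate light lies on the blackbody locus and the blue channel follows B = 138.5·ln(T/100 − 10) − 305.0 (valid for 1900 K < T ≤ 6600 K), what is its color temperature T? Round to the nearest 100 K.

ln(t − 10) = (135 + 305.0) / 138.5 = 3.1769.
t − 10 = e^3.1769 = 23.972, so t = 33.972.
T = 100·t = 3397 K → 3400 K to the nearest 100 K.

3400 K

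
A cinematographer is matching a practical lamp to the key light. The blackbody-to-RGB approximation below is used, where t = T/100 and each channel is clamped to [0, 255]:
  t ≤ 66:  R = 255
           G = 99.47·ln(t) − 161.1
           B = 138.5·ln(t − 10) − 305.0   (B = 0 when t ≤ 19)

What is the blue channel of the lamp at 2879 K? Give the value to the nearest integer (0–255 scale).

101

t = 2879/100 = 28.79; the t ≤ 66 branch applies.
B = 138.5·ln(28.79 − 10) − 305.0 = 138.5·ln 18.79 − 305.0 = 138.5·2.9333 − 305.0 = 101.265.
Rounded: 101.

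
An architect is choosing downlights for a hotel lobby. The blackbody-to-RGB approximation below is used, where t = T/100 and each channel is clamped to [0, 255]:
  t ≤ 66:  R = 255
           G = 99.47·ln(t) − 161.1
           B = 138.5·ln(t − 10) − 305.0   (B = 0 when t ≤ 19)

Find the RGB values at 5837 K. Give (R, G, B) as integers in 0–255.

(255, 243, 232)

t = 5837/100 = 58.37; the t ≤ 66 branch applies.
R = 255 by definition for t ≤ 66.
G = 99.47·ln 58.37 − 161.1 = 99.47·4.0668 − 161.1 = 243.425.
B = 138.5·ln(58.37 − 10) − 305.0 = 138.5·ln 48.37 − 305.0 = 138.5·3.8789 − 305.0 = 232.225.
Rounded: (255, 243, 232).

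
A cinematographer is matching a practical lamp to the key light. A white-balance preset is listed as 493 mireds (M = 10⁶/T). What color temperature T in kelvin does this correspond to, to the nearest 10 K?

2030 K

T = 10⁶ / 493 = 2028.40 K → 2030 K.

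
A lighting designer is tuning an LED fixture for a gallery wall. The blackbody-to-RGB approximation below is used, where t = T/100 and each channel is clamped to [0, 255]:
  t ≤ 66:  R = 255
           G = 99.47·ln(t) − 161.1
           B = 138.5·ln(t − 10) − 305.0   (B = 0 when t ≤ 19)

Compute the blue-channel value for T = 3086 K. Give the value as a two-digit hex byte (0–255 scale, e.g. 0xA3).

0x74

t = 3086/100 = 30.86; the t ≤ 66 branch applies.
B = 138.5·ln(30.86 − 10) − 305.0 = 138.5·ln 20.86 − 305.0 = 138.5·3.0378 − 305.0 = 115.740.
Rounded: 116; in hex, 0x74.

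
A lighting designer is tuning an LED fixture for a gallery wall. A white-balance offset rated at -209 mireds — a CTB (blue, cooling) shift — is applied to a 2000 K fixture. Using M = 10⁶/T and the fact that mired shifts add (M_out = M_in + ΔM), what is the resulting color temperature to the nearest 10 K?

M_in = 10⁶/2000 = 500.00 mireds.
M_out = 500.00 + (-209) = 291.00 mireds.
T_out = 10⁶/291.00 = 3436.4 K → 3440 K.

3440 K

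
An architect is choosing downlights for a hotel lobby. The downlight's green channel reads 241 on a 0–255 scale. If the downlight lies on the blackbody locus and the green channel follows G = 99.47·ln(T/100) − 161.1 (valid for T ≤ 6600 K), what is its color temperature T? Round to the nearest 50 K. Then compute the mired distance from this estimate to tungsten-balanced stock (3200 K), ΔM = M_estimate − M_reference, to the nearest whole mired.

-137 mireds

ln t = (241 + 161.1) / 99.47 = 4.0424.
t = e^4.0424 = 56.964.
T = 100·t = 5696 K → 5700 K to the nearest 50 K.
M_estimate = 10⁶/5700 = 175.44; M_reference = 10⁶/3200 = 312.50.
ΔM = 175.44 − 312.50 = -137.06 → -137 mireds.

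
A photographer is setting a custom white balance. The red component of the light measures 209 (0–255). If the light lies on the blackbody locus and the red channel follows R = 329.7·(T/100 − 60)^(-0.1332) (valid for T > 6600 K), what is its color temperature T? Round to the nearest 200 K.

9000 K

(t − 60)^(-0.1332) = 209/329.7 = 0.63391.
t − 60 = 0.63391^(1/-0.1332) = 0.63391^(-7.508) = 30.639, so t = 90.639.
T = 100·t = 9064 K → 9000 K to the nearest 200 K.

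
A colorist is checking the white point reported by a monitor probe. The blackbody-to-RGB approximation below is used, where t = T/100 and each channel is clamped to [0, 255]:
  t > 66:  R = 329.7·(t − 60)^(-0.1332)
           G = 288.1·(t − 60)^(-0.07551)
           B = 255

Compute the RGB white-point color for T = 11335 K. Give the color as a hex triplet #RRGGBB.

#C2D5FF

t = 11335/100 = 113.35; the t > 66 branch applies.
R = 329.7·(113.35 − 60)^(-0.1332) = 329.7·53.35^(-0.1332) = 329.7·0.58877 = 194.117.
G = 288.1·(113.35 − 60)^(-0.07551) = 288.1·53.35^(-0.07551) = 288.1·0.74060 = 213.367.
B = 255 by definition for t > 66.
Rounded: (194, 213, 255).
In hex: #C2D5FF.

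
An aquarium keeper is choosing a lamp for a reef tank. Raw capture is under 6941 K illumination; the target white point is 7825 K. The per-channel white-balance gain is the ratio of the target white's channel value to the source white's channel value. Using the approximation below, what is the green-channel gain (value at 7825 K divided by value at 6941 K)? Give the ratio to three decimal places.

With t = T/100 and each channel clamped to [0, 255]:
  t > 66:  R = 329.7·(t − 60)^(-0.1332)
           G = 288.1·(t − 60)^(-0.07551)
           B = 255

At 6941 K (t = 69.41):
  G = 288.1·(69.41 − 60)^(-0.07551) = 288.1·9.41^(-0.07551) = 288.1·0.84428 = 243.236.
At 7825 K (t = 78.25):
  G = 288.1·(78.25 − 60)^(-0.07551) = 288.1·18.25^(-0.07551) = 288.1·0.80309 = 231.369.
Gain = 231.369 / 243.236 = 0.9512 → 0.951.

0.951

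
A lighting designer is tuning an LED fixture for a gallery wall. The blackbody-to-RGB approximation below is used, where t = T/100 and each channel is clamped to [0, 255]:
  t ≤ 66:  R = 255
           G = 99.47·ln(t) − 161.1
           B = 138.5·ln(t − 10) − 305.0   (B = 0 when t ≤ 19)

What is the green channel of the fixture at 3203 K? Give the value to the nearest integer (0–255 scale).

t = 3203/100 = 32.03; the t ≤ 66 branch applies.
G = 99.47·ln 32.03 − 161.1 = 99.47·3.4667 − 161.1 = 183.730.
Rounded: 184.

184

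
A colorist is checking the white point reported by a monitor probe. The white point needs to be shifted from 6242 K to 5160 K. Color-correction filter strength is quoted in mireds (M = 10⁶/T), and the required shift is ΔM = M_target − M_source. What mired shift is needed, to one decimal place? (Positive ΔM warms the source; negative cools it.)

+33.6 mireds

M_source = 10⁶/6242 = 160.205; M_target = 10⁶/5160 = 193.798.
ΔM = 193.798 − 160.205 = 33.593 → +33.6 mireds, a warming shift.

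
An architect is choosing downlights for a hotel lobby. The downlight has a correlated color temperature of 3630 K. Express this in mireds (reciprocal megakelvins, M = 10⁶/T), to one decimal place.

275.5 mireds

M = 10⁶ / 3630 = 275.482 → 275.5 mireds.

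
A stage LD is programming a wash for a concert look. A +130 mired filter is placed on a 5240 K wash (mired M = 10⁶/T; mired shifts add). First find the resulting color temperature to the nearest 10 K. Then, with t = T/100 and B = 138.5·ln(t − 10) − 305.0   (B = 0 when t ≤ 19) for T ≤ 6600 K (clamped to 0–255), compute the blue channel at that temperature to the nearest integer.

118

M_in = 10⁶/5240 = 190.84; M_out = 190.84 + (+130) = 320.84.
T_out = 10⁶/320.84 = 3116.8 K → 3120 K; t = 31.2.
B = 138.5·ln(31.2 − 10) − 305.0 = 138.5·ln 21.2 − 305.0 = 138.5·3.0540 − 305.0 = 117.979.
Rounded: 118.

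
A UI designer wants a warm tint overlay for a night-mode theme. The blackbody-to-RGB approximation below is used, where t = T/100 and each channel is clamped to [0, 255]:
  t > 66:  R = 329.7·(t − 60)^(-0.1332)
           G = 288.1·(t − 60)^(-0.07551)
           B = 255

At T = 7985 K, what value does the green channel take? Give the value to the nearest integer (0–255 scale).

t = 7985/100 = 79.85; the t > 66 branch applies.
G = 288.1·(79.85 − 60)^(-0.07551) = 288.1·19.85^(-0.07551) = 288.1·0.79801 = 229.906.
Rounded: 230.

230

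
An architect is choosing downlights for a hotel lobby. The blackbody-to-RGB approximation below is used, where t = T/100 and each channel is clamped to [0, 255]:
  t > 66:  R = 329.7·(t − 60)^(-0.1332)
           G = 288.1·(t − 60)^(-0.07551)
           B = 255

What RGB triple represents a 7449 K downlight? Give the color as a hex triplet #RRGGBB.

t = 7449/100 = 74.49; the t > 66 branch applies.
R = 329.7·(74.49 − 60)^(-0.1332) = 329.7·14.49^(-0.1332) = 329.7·0.70040 = 230.922.
G = 288.1·(74.49 − 60)^(-0.07551) = 288.1·14.49^(-0.07551) = 288.1·0.81720 = 235.435.
B = 255 by definition for t > 66.
Rounded: (231, 235, 255).
In hex: #E7EBFF.

#E7EBFF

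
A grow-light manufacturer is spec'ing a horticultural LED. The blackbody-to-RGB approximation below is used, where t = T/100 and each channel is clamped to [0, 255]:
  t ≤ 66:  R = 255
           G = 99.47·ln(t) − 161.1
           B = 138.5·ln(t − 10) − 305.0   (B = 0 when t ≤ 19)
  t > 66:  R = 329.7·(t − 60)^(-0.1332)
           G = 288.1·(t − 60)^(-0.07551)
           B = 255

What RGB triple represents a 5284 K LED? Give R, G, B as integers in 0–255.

t = 5284/100 = 52.84; the t ≤ 66 branch applies.
R = 255 by definition for t ≤ 66.
G = 99.47·ln 52.84 − 161.1 = 99.47·3.9673 − 161.1 = 233.524.
B = 138.5·ln(52.84 − 10) − 305.0 = 138.5·ln 42.84 − 305.0 = 138.5·3.7575 − 305.0 = 215.410.
Rounded: (255, 234, 215).

R=255, G=234, B=215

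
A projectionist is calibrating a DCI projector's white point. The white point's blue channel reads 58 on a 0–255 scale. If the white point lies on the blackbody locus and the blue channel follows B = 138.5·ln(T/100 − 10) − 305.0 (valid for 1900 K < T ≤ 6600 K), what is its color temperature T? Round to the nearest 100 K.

2400 K

ln(t − 10) = (58 + 305.0) / 138.5 = 2.6209.
t − 10 = e^2.6209 = 13.749, so t = 23.749.
T = 100·t = 2375 K → 2400 K to the nearest 100 K.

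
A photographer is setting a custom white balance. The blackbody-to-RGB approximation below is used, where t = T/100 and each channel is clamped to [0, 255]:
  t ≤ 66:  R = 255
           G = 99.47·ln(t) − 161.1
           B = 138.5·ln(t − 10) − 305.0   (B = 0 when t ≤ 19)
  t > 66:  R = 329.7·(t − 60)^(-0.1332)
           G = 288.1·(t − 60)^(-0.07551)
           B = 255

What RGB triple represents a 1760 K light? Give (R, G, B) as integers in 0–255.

(255, 124, 0)

t = 1760/100 = 17.6; the t ≤ 66 branch applies.
R = 255 by definition for t ≤ 66.
G = 99.47·ln 17.6 − 161.1 = 99.47·2.8679 − 161.1 = 124.170.
t = 17.6 ≤ 19, so B = 0.
Rounded: (255, 124, 0).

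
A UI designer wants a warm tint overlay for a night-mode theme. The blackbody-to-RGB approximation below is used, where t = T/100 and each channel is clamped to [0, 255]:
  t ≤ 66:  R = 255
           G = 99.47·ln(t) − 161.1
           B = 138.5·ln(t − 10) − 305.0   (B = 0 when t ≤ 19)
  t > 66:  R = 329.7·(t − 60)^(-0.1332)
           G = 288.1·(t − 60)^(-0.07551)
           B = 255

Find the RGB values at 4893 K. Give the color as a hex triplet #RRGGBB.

#FFE2CA

t = 4893/100 = 48.93; the t ≤ 66 branch applies.
R = 255 by definition for t ≤ 66.
G = 99.47·ln 48.93 − 161.1 = 99.47·3.8904 − 161.1 = 225.877.
B = 138.5·ln(48.93 − 10) − 305.0 = 138.5·ln 38.93 − 305.0 = 138.5·3.6618 − 305.0 = 202.154.
Rounded: (255, 226, 202).
In hex: #FFE2CA.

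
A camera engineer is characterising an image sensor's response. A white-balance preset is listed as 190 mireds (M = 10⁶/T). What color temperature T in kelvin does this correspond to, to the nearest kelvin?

T = 10⁶ / 190 = 5263.16 K → 5263 K.

5263 K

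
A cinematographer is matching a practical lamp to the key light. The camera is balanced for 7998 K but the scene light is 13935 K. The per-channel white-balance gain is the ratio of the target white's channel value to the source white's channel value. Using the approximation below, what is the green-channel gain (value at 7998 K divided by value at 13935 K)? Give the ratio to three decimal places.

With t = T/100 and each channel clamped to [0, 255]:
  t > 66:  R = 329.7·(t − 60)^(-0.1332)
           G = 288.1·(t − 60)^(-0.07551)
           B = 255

At 13935 K (t = 139.35):
  G = 288.1·(139.35 − 60)^(-0.07551) = 288.1·79.35^(-0.07551) = 288.1·0.71873 = 207.066.
At 7998 K (t = 79.98):
  G = 288.1·(79.98 − 60)^(-0.07551) = 288.1·19.98^(-0.07551) = 288.1·0.79761 = 229.792.
Gain = 229.792 / 207.066 = 1.1098 → 1.110.

1.110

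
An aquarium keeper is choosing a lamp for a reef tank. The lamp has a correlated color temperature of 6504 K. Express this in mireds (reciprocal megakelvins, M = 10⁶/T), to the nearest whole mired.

154 mireds

M = 10⁶ / 6504 = 153.752 → 154 mireds.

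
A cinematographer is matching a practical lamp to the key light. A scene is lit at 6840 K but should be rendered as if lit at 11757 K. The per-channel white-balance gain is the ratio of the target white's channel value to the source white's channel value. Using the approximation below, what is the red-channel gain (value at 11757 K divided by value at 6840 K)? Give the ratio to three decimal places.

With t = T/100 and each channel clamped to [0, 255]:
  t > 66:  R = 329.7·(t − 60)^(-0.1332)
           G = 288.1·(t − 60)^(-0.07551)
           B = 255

At 6840 K (t = 68.4):
  R = 329.7·(68.4 − 60)^(-0.1332) = 329.7·8.4^(-0.1332) = 329.7·0.75316 = 248.316.
At 11757 K (t = 117.57):
  R = 329.7·(117.57 − 60)^(-0.1332) = 329.7·57.57^(-0.1332) = 329.7·0.58283 = 192.159.
Gain = 192.159 / 248.316 = 0.7738 → 0.774.

0.774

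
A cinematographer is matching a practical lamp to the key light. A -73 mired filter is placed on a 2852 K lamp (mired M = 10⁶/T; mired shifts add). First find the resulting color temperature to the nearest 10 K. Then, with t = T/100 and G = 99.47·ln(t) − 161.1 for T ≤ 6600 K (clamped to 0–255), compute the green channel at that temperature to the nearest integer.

M_in = 10⁶/2852 = 350.63; M_out = 350.63 + (-73) = 277.63.
T_out = 10⁶/277.63 = 3601.9 K → 3600 K; t = 36.
G = 99.47·ln 36 − 161.1 = 99.47·3.5835 − 161.1 = 195.353.
Rounded: 195.

195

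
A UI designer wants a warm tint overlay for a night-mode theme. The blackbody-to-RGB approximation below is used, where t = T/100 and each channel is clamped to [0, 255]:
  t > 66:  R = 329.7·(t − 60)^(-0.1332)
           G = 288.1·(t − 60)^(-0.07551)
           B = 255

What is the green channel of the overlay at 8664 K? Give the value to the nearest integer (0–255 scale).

225

t = 8664/100 = 86.64; the t > 66 branch applies.
G = 288.1·(86.64 − 60)^(-0.07551) = 288.1·26.64^(-0.07551) = 288.1·0.78047 = 224.854.
Rounded: 225.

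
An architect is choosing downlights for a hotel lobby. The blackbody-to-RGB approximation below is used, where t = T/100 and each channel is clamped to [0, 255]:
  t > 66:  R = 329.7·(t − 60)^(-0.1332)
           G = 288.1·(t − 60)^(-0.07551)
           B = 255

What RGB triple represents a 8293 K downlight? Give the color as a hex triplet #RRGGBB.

t = 8293/100 = 82.93; the t > 66 branch applies.
R = 329.7·(82.93 − 60)^(-0.1332) = 329.7·22.93^(-0.1332) = 329.7·0.65886 = 217.227.
G = 288.1·(82.93 − 60)^(-0.07551) = 288.1·22.93^(-0.07551) = 288.1·0.78936 = 227.415.
B = 255 by definition for t > 66.
Rounded: (217, 227, 255).
In hex: #D9E3FF.

#D9E3FF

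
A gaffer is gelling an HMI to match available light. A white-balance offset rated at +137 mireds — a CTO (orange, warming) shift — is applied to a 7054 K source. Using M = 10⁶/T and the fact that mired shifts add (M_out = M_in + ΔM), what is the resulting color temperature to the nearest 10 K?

3590 K

M_in = 10⁶/7054 = 141.76 mireds.
M_out = 141.76 + (+137) = 278.76 mireds.
T_out = 10⁶/278.76 = 3587.3 K → 3590 K.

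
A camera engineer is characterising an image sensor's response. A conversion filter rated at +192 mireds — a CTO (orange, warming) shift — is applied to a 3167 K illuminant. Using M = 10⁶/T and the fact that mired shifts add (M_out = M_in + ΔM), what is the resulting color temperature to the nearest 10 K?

M_in = 10⁶/3167 = 315.76 mireds.
M_out = 315.76 + (+192) = 507.76 mireds.
T_out = 10⁶/507.76 = 1969.4 K → 1970 K.

1970 K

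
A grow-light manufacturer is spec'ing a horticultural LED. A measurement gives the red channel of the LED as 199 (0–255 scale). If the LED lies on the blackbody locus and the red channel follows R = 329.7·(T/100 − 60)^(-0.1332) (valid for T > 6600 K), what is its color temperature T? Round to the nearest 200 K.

10400 K

(t − 60)^(-0.1332) = 199/329.7 = 0.60358.
t − 60 = 0.60358^(1/-0.1332) = 0.60358^(-7.508) = 44.273, so t = 104.273.
T = 100·t = 10427 K → 10400 K to the nearest 200 K.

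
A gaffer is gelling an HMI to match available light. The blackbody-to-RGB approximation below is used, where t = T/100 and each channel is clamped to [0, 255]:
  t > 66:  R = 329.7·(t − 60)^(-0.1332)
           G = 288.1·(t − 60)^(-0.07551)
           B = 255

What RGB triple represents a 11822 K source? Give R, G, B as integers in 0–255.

R=192, G=212, B=255

t = 11822/100 = 118.22; the t > 66 branch applies.
R = 329.7·(118.22 − 60)^(-0.1332) = 329.7·58.22^(-0.1332) = 329.7·0.58196 = 191.872.
G = 288.1·(118.22 − 60)^(-0.07551) = 288.1·58.22^(-0.07551) = 288.1·0.73573 = 211.964.
B = 255 by definition for t > 66.
Rounded: (192, 212, 255).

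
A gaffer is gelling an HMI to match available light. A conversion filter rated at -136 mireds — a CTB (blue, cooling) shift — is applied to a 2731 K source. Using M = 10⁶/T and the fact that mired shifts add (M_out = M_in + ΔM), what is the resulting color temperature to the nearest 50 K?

M_in = 10⁶/2731 = 366.17 mireds.
M_out = 366.17 + (-136) = 230.17 mireds.
T_out = 10⁶/230.17 = 4344.7 K → 4350 K.

4350 K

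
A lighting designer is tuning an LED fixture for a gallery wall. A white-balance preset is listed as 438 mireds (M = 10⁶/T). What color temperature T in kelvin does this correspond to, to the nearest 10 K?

2280 K

T = 10⁶ / 438 = 2283.11 K → 2280 K.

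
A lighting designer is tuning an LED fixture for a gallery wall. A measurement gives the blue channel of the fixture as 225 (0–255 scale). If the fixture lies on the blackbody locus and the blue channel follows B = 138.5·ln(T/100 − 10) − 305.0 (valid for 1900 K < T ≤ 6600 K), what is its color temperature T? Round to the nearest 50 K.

5600 K

ln(t − 10) = (225 + 305.0) / 138.5 = 3.8267.
t − 10 = e^3.8267 = 45.911, so t = 55.911.
T = 100·t = 5591 K → 5600 K to the nearest 50 K.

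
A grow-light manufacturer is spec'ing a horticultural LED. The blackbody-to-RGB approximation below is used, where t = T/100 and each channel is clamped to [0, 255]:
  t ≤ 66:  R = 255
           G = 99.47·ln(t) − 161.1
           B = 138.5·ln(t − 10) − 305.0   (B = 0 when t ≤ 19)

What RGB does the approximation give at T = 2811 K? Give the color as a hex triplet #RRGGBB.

#FFAB60

t = 2811/100 = 28.11; the t ≤ 66 branch applies.
R = 255 by definition for t ≤ 66.
G = 99.47·ln 28.11 − 161.1 = 99.47·3.3361 − 161.1 = 170.744.
B = 138.5·ln(28.11 − 10) − 305.0 = 138.5·ln 18.11 − 305.0 = 138.5·2.8965 − 305.0 = 96.160.
Rounded: (255, 171, 96).
In hex: #FFAB60.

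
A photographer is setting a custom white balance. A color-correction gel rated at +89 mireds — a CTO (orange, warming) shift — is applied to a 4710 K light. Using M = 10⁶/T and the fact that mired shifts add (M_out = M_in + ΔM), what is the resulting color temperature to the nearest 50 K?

3300 K

M_in = 10⁶/4710 = 212.31 mireds.
M_out = 212.31 + (+89) = 301.31 mireds.
T_out = 10⁶/301.31 = 3318.8 K → 3300 K.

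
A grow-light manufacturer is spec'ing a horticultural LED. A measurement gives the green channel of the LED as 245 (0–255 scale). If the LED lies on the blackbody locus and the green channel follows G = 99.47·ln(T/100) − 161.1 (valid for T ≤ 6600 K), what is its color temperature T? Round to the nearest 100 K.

ln t = (245 + 161.1) / 99.47 = 4.0826.
t = e^4.0826 = 59.302.
T = 100·t = 5930 K → 5900 K to the nearest 100 K.

5900 K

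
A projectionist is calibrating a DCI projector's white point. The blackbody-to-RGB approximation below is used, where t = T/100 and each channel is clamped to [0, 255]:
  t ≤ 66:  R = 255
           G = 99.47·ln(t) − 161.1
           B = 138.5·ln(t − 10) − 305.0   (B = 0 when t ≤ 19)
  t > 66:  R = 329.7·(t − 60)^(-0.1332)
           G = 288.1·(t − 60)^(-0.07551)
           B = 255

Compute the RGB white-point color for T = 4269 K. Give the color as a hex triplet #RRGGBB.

#FFD4B2

t = 4269/100 = 42.69; the t ≤ 66 branch applies.
R = 255 by definition for t ≤ 66.
G = 99.47·ln 42.69 − 161.1 = 99.47·3.7540 − 161.1 = 212.307.
B = 138.5·ln(42.69 − 10) − 305.0 = 138.5·ln 32.69 − 305.0 = 138.5·3.4871 − 305.0 = 177.959.
Rounded: (255, 212, 178).
In hex: #FFD4B2.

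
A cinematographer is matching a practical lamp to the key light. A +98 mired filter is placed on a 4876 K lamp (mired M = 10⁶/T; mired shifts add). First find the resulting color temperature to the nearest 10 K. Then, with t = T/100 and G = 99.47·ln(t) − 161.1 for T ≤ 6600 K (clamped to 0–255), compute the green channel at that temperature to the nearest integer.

187

M_in = 10⁶/4876 = 205.09; M_out = 205.09 + (+98) = 303.09.
T_out = 10⁶/303.09 = 3299.4 K → 3300 K; t = 33.
G = 99.47·ln 33 − 161.1 = 99.47·3.4965 − 161.1 = 186.698.
Rounded: 187.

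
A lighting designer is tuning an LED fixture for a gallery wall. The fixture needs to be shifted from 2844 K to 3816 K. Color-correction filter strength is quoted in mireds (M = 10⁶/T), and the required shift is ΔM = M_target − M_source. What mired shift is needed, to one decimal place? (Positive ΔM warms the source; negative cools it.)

-89.6 mireds

M_source = 10⁶/2844 = 351.617; M_target = 10⁶/3816 = 262.055.
ΔM = 262.055 − 351.617 = -89.563 → -89.6 mireds, a cooling shift.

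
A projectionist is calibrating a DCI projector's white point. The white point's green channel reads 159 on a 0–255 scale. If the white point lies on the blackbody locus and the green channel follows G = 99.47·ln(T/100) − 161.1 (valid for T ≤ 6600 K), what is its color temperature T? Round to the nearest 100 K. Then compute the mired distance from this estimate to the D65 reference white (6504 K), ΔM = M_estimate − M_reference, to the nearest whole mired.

ln t = (159 + 161.1) / 99.47 = 3.2181.
t = e^3.2181 = 24.980.
T = 100·t = 2498 K → 2500 K to the nearest 100 K.
M_estimate = 10⁶/2500 = 400.00; M_reference = 10⁶/6504 = 153.75.
ΔM = 400.00 − 153.75 = 246.25 → +246 mireds.

+246 mireds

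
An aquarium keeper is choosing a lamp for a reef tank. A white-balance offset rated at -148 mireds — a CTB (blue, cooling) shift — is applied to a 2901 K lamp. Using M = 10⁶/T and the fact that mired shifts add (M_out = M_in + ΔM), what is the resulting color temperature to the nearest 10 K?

M_in = 10⁶/2901 = 344.71 mireds.
M_out = 344.71 + (-148) = 196.71 mireds.
T_out = 10⁶/196.71 = 5083.7 K → 5080 K.

5080 K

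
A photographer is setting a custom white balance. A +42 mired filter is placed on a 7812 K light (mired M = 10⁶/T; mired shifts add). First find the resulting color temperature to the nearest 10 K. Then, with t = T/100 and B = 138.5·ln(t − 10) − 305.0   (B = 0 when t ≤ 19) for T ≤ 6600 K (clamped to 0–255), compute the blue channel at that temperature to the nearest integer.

M_in = 10⁶/7812 = 128.01; M_out = 128.01 + (+42) = 170.01.
T_out = 10⁶/170.01 = 5882.1 K → 5880 K; t = 58.8.
B = 138.5·ln(58.8 − 10) − 305.0 = 138.5·ln 48.8 − 305.0 = 138.5·3.8877 − 305.0 = 233.451.
Rounded: 233.

233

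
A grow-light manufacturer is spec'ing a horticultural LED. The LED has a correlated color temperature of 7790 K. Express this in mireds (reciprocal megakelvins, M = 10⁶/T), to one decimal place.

128.4 mireds

M = 10⁶ / 7790 = 128.370 → 128.4 mireds.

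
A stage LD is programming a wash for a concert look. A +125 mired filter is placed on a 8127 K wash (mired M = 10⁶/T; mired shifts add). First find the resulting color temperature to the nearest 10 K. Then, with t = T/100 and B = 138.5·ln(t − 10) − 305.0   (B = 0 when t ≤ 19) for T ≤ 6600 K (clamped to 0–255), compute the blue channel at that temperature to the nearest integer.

167

M_in = 10⁶/8127 = 123.05; M_out = 123.05 + (+125) = 248.05.
T_out = 10⁶/248.05 = 4031.5 K → 4030 K; t = 40.3.
B = 138.5·ln(40.3 − 10) − 305.0 = 138.5·ln 30.3 − 305.0 = 138.5·3.4111 − 305.0 = 167.444.
Rounded: 167.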